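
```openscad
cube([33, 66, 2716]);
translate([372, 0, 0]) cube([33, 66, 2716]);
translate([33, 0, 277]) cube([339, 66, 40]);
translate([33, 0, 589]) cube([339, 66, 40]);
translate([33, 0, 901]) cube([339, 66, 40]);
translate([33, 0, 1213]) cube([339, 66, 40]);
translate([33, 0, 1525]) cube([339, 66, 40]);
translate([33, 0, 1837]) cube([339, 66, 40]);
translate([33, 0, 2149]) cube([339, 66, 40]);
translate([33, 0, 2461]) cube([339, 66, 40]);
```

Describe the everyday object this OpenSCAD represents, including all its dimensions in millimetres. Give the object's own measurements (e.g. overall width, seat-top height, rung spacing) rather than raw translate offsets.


A straight ladder. Two 33×66 mm vertical rails, 2716 mm tall, stand 405 mm apart (outside-to-outside) with their front faces coplanar on the −y side. 8 rungs, each 66 mm deep and 40 mm tall, span between the inner faces of the rails, front faces flush with the rails. The lowest rung's underside is at z = 277 mm and rungs are spaced 312 mm apart (underside to underside).


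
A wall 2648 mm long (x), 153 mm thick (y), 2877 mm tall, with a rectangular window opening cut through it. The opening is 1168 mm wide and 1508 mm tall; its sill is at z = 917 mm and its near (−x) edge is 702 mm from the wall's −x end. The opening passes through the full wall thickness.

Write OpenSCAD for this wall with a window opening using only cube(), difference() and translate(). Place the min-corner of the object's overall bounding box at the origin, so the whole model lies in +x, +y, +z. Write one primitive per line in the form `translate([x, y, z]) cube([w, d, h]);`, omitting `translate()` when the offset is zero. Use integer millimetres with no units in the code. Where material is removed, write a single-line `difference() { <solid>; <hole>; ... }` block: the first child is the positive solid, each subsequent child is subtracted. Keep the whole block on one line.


difference() { cube([2648, 153, 2877]); translate([702, 0, 917]) cube([1168, 153, 1508]); }


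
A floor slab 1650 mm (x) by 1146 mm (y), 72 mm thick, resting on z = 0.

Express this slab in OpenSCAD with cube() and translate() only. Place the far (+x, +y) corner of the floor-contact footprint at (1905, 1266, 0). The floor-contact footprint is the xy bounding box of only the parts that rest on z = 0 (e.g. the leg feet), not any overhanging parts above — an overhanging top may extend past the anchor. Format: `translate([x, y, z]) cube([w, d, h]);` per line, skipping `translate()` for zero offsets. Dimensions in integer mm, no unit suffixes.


translate([255, 120, 0]) cube([1650, 1146, 72]);


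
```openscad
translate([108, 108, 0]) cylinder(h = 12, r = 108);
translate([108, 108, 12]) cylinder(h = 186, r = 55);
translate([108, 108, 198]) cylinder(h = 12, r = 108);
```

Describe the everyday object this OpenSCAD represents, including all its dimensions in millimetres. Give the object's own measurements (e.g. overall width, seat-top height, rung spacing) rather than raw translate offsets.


A spool: two coaxial disc flanges of radius 108 mm and thickness 12 mm, joined by a core cylinder of radius 55 mm and height 186 mm. The lower flange rests on z = 0 and the three cylinders share a vertical axis.


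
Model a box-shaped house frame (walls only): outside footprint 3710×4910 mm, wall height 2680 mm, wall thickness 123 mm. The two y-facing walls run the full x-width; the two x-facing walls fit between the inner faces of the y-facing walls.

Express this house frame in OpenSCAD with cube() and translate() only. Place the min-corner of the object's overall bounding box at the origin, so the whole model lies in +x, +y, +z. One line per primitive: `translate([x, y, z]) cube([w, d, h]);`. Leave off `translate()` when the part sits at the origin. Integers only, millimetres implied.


cube([3710, 123, 2680]);
translate([0, 4787, 0]) cube([3710, 123, 2680]);
translate([0, 123, 0]) cube([123, 4664, 2680]);
translate([3587, 123, 0]) cube([123, 4664, 2680]);


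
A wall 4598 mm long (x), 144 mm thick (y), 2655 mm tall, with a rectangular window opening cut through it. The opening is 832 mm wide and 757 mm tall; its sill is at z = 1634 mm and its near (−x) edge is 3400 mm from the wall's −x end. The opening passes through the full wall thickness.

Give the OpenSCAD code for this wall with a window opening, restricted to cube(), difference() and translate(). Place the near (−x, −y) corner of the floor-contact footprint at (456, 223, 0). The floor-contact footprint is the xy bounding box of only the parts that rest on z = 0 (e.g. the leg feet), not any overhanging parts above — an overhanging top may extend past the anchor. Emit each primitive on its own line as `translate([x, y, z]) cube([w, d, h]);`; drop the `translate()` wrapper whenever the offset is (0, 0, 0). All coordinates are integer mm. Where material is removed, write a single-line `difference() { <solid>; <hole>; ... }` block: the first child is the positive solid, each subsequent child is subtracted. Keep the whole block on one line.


difference() { translate([456, 223, 0]) cube([4598, 144, 2655]); translate([3856, 223, 1634]) cube([832, 144, 757]); }


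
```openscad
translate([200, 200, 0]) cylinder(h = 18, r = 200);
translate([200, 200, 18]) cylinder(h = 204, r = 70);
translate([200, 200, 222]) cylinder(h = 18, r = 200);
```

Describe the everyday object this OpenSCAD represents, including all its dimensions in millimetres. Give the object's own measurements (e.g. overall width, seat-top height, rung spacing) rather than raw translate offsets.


A spool: two coaxial disc flanges of radius 200 mm and thickness 18 mm, joined by a core cylinder of radius 70 mm and height 204 mm. The lower flange rests on z = 0 and the three cylinders share a vertical axis.


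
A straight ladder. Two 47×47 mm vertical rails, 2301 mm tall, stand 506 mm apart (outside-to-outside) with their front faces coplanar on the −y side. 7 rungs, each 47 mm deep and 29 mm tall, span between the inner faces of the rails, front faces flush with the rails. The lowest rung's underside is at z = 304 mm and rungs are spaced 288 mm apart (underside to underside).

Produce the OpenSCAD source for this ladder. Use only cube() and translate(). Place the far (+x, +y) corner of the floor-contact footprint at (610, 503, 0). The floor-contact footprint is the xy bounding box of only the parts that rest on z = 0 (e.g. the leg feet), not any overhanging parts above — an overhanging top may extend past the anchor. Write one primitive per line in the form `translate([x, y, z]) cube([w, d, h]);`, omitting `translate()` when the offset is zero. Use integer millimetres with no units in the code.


// rung span = 506 - 2*47 = 412
// rung[k] z = 304 + k*288
translate([104, 456, 0]) cube([47, 47, 2301]);
translate([563, 456, 0]) cube([47, 47, 2301]);
translate([151, 456, 304]) cube([412, 47, 29]);
translate([151, 456, 592]) cube([412, 47, 29]);
translate([151, 456, 880]) cube([412, 47, 29]);
translate([151, 456, 1168]) cube([412, 47, 29]);
translate([151, 456, 1456]) cube([412, 47, 29]);
translate([151, 456, 1744]) cube([412, 47, 29]);
translate([151, 456, 2032]) cube([412, 47, 29]);


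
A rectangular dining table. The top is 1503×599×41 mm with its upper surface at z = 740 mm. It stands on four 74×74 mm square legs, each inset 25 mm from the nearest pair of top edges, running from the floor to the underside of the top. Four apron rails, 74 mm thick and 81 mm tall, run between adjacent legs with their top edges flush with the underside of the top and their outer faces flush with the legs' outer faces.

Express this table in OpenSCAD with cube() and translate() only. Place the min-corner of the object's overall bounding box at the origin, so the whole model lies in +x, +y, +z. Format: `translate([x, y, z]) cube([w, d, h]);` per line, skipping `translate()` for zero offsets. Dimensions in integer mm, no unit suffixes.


translate([0, 0, 699]) cube([1503, 599, 41]);
translate([25, 25, 0]) cube([74, 74, 699]);
translate([1404, 25, 0]) cube([74, 74, 699]);
translate([25, 500, 0]) cube([74, 74, 699]);
translate([1404, 500, 0]) cube([74, 74, 699]);
translate([99, 25, 618]) cube([1305, 74, 81]);
translate([99, 500, 618]) cube([1305, 74, 81]);
translate([25, 99, 618]) cube([74, 401, 81]);
translate([1404, 99, 618]) cube([74, 401, 81]);


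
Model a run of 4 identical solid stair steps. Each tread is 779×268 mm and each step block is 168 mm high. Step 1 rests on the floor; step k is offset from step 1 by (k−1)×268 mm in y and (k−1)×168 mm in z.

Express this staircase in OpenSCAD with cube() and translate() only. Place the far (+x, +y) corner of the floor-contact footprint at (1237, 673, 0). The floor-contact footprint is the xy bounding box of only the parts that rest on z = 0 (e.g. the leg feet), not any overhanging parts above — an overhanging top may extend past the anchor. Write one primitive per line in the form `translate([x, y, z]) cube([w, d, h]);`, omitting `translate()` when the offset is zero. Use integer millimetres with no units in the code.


translate([458, 405, 0]) cube([779, 268, 168]);
translate([458, 673, 168]) cube([779, 268, 168]);
translate([458, 941, 336]) cube([779, 268, 168]);
translate([458, 1209, 504]) cube([779, 268, 168]);


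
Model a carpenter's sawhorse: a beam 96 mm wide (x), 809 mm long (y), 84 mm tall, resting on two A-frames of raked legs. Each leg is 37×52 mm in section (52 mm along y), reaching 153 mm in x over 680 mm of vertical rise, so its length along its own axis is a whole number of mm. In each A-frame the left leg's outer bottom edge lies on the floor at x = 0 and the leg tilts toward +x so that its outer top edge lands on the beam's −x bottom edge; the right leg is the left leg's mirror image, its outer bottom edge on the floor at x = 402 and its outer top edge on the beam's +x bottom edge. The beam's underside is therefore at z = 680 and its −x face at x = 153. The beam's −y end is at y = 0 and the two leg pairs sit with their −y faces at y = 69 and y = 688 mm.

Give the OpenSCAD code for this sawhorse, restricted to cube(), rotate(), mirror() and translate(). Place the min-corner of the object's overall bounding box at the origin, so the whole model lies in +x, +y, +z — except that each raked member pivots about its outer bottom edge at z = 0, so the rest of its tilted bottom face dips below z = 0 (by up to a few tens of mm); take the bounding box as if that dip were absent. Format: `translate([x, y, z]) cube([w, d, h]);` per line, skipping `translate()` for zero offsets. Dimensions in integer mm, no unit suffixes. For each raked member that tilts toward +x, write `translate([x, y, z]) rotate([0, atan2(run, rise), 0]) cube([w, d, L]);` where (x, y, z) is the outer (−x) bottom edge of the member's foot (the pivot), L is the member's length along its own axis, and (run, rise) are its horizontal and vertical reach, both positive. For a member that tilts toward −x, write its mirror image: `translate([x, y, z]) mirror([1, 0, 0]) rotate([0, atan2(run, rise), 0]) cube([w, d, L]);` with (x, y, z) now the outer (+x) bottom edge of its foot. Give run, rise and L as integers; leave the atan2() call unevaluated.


// leg length = √(153² + 680²) = 697
// right-leg outer foot x = 2·153 + 96 = 402
// beam min-corner = (153, 0, 680)
translate([153, 0, 680]) cube([96, 809, 84]);
translate([0, 69, 0]) rotate([0, atan2(153, 680), 0]) cube([37, 52, 697]);
translate([402, 69, 0]) mirror([1, 0, 0]) rotate([0, atan2(153, 680), 0]) cube([37, 52, 697]);
translate([0, 688, 0]) rotate([0, atan2(153, 680), 0]) cube([37, 52, 697]);
translate([402, 688, 0]) mirror([1, 0, 0]) rotate([0, atan2(153, 680), 0]) cube([37, 52, 697]);


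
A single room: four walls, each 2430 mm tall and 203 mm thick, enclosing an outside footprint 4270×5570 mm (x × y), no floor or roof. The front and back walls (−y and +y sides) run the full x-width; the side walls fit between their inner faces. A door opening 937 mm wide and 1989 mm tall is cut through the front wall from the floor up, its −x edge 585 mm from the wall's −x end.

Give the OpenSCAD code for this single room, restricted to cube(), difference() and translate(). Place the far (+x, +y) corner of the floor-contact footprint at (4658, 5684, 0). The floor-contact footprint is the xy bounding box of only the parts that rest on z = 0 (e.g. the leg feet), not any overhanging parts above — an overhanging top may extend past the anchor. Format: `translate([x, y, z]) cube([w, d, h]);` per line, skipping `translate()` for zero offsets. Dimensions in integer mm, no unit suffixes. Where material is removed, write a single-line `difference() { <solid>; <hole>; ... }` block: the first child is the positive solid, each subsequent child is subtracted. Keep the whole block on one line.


difference() { translate([388, 114, 0]) cube([4270, 203, 2430]); translate([973, 114, 0]) cube([937, 203, 1989]); }
translate([388, 5481, 0]) cube([4270, 203, 2430]);
translate([388, 317, 0]) cube([203, 5164, 2430]);
translate([4455, 317, 0]) cube([203, 5164, 2430]);


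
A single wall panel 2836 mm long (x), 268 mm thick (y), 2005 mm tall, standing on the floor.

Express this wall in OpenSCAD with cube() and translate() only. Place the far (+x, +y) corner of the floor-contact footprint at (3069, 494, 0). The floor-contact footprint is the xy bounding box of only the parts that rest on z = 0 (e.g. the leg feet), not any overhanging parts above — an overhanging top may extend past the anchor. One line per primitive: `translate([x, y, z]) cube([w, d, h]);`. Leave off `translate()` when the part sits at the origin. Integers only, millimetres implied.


translate([233, 226, 0]) cube([2836, 268, 2005]);


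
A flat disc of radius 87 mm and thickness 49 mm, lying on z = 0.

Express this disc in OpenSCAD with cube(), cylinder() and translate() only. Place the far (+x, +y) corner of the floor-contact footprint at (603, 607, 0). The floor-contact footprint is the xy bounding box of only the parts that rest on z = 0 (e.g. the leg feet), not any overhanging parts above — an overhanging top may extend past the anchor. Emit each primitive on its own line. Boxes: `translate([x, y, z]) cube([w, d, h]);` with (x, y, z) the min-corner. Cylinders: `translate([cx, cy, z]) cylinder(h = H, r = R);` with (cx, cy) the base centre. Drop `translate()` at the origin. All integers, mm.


translate([516, 520, 0]) cylinder(h = 49, r = 87);


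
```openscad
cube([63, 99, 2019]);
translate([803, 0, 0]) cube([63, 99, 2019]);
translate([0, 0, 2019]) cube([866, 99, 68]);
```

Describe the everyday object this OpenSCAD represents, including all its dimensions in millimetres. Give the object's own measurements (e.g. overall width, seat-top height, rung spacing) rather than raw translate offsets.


A door frame. The clear opening is 740 mm wide and 2019 mm high. Two 63 mm wide jambs, 99 mm deep, stand either side of the opening from the floor to the top of the opening. A 68 mm thick head sits across the top of both jambs, spanning the full outside width of the frame.


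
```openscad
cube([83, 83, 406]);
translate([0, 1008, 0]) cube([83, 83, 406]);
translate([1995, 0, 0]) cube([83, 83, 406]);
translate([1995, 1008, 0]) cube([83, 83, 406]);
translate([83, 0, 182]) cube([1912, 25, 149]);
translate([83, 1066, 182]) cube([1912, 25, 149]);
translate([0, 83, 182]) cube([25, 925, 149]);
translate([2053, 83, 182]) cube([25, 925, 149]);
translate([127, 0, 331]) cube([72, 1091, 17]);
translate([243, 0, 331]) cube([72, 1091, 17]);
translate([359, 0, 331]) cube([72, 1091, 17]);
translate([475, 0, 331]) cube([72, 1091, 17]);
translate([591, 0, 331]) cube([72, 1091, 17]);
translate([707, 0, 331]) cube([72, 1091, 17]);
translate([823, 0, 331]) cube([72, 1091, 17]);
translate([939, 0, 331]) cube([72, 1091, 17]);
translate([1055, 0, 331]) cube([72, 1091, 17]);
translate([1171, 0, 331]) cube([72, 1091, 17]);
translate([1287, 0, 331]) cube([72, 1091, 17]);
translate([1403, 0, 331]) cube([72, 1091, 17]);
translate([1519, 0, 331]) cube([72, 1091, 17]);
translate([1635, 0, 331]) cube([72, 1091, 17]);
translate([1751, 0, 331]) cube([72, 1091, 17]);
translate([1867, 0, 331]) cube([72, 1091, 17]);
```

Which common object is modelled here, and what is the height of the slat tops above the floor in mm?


A bed frame. The slat-top height is 348 mm.

Four posts, four rails, and a row of slats — a bed frame. Slats sit on the rails at z = 182 + 149 = 331; with slat thickness 17, the top is 348 mm.


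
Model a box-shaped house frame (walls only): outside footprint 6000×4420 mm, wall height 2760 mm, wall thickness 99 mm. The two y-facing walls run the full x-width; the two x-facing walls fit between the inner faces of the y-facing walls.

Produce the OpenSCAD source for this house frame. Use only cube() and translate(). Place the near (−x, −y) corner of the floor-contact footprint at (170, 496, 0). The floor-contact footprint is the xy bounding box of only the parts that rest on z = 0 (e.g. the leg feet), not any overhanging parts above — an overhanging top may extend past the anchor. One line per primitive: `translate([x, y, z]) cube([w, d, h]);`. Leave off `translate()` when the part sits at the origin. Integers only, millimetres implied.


translate([170, 496, 0]) cube([6000, 99, 2760]);
translate([170, 4817, 0]) cube([6000, 99, 2760]);
translate([170, 595, 0]) cube([99, 4222, 2760]);
translate([6071, 595, 0]) cube([99, 4222, 2760]);


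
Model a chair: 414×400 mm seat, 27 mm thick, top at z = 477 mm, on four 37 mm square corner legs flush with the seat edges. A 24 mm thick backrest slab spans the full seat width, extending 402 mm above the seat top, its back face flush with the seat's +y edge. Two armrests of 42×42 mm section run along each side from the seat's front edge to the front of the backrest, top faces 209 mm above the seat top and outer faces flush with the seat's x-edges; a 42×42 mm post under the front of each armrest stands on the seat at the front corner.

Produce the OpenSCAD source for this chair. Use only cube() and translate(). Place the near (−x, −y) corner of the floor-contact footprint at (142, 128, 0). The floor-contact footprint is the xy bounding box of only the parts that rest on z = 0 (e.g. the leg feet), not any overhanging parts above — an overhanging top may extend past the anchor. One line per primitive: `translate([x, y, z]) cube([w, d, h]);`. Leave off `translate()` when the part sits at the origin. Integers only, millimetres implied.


translate([142, 128, 450]) cube([414, 400, 27]);
translate([142, 128, 0]) cube([37, 37, 450]);
translate([519, 128, 0]) cube([37, 37, 450]);
translate([142, 491, 0]) cube([37, 37, 450]);
translate([519, 491, 0]) cube([37, 37, 450]);
translate([142, 504, 477]) cube([414, 24, 402]);
translate([142, 128, 644]) cube([42, 376, 42]);
translate([514, 128, 644]) cube([42, 376, 42]);
translate([142, 128, 477]) cube([42, 42, 167]);
translate([514, 128, 477]) cube([42, 42, 167]);


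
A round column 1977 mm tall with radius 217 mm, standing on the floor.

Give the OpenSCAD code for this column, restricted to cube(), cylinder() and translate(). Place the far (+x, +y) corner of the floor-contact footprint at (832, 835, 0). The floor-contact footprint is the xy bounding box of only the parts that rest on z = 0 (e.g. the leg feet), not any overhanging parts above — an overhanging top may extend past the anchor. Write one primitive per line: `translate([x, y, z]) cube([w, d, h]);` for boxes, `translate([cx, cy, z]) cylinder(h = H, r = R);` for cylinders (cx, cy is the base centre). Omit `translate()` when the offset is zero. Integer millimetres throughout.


translate([615, 618, 0]) cylinder(h = 1977, r = 217);


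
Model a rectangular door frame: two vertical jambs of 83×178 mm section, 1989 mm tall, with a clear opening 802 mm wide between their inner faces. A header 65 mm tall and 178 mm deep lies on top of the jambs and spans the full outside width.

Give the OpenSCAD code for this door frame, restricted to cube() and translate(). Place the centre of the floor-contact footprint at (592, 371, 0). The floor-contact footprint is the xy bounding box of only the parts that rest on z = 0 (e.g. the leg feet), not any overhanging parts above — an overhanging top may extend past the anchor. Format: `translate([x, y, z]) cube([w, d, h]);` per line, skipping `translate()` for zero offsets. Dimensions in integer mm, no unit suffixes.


translate([108, 282, 0]) cube([83, 178, 1989]);
translate([993, 282, 0]) cube([83, 178, 1989]);
translate([108, 282, 1989]) cube([968, 178, 65]);


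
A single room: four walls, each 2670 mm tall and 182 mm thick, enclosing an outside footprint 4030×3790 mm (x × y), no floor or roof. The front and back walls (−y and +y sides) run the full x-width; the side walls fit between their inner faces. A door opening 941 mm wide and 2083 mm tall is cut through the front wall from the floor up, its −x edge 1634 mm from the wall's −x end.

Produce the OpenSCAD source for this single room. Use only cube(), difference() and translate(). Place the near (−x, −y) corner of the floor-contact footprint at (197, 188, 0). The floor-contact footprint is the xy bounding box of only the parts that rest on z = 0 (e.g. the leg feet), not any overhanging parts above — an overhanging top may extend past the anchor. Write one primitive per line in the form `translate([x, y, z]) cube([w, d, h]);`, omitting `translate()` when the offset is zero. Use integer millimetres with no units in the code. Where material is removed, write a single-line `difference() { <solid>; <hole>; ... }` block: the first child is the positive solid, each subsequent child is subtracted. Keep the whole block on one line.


difference() { translate([197, 188, 0]) cube([4030, 182, 2670]); translate([1831, 188, 0]) cube([941, 182, 2083]); }
translate([197, 3796, 0]) cube([4030, 182, 2670]);
translate([197, 370, 0]) cube([182, 3426, 2670]);
translate([4045, 370, 0]) cube([182, 3426, 2670]);


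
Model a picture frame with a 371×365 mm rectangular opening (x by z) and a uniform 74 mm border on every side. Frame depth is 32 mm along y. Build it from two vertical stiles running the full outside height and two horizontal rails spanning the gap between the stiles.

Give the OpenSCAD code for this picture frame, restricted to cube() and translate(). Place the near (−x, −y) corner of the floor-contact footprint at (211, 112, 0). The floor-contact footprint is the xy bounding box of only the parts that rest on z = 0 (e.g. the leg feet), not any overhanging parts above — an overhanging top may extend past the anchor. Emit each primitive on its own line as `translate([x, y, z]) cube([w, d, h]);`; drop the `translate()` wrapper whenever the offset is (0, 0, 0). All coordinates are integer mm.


translate([211, 112, 0]) cube([74, 32, 513]);
translate([656, 112, 0]) cube([74, 32, 513]);
translate([285, 112, 0]) cube([371, 32, 74]);
translate([285, 112, 439]) cube([371, 32, 74]);


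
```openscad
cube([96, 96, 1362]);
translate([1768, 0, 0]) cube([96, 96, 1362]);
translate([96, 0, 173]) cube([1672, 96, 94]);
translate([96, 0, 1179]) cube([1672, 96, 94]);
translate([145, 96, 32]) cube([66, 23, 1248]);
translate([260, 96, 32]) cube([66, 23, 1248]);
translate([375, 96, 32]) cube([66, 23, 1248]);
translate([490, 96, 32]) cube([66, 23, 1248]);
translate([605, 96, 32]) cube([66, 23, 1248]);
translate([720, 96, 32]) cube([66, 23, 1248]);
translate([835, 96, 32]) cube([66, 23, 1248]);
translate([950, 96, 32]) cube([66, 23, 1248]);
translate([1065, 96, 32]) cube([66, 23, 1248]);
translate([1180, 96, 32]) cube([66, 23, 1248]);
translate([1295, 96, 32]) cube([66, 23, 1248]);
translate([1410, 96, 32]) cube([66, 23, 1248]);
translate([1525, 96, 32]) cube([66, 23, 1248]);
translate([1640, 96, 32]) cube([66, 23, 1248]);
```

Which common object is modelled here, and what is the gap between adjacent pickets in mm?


A fence section. The picket gap is 49 mm.

Two posts, two rails, 14 pickets — a fence section. Span 1672 mm holds 14 pickets of 66 mm with 15 equal gaps: ⌊(1672 − 14·66) / 15⌋ = 49 mm.


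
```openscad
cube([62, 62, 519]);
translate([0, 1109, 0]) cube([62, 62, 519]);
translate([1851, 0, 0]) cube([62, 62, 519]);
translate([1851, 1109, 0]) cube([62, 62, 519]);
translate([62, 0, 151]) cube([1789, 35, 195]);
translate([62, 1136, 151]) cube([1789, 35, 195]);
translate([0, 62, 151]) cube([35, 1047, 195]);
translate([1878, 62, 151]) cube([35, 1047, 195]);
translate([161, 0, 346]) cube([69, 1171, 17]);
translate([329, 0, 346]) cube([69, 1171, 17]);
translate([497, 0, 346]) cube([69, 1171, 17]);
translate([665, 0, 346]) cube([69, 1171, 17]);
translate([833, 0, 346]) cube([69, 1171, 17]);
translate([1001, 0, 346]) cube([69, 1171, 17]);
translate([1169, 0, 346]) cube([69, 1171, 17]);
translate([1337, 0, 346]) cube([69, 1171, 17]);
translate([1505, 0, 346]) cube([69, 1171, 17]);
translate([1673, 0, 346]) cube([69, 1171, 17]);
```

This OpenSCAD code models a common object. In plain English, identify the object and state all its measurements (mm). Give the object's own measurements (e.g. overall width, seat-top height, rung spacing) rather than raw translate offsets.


A bed frame 1913 mm long (x) by 1171 mm wide (y). Four 62×62 mm corner posts, 519 mm tall, at the corners of the footprint. Four rails of 35 mm thickness and 195 mm height run between adjacent posts with their undersides at z = 151 mm, their outer faces flush with the outside of the frame (the two x-running rails run between the posts' inner faces; the two y-running rails run between the posts' inner faces). 10 slats, each 69 mm wide (x) and 17 mm thick, lie across the top of the two x-running rails, running the full 1171 mm width of the frame in y; along x they sit between the end posts with a 99 mm gap after the −x posts and between neighbouring slats, leaving 109 mm before the +x posts.


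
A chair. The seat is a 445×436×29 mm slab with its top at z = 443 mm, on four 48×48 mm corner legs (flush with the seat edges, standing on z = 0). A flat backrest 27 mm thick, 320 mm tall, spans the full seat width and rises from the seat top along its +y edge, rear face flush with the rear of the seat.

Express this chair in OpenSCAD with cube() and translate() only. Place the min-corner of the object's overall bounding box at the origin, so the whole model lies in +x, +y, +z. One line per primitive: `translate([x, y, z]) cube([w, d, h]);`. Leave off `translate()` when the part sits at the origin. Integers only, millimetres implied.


translate([0, 0, 414]) cube([445, 436, 29]);
cube([48, 48, 414]);
translate([397, 0, 0]) cube([48, 48, 414]);
translate([0, 388, 0]) cube([48, 48, 414]);
translate([397, 388, 0]) cube([48, 48, 414]);
translate([0, 409, 443]) cube([445, 27, 320]);


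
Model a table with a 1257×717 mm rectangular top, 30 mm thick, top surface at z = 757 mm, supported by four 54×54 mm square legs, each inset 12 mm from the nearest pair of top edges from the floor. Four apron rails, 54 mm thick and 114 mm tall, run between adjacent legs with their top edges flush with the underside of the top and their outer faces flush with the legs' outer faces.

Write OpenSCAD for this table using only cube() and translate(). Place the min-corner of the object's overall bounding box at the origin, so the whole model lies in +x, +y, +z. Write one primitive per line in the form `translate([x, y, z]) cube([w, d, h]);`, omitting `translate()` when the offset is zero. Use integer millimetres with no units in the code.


translate([0, 0, 727]) cube([1257, 717, 30]);
translate([12, 12, 0]) cube([54, 54, 727]);
translate([1191, 12, 0]) cube([54, 54, 727]);
translate([12, 651, 0]) cube([54, 54, 727]);
translate([1191, 651, 0]) cube([54, 54, 727]);
translate([66, 12, 613]) cube([1125, 54, 114]);
translate([66, 651, 613]) cube([1125, 54, 114]);
translate([12, 66, 613]) cube([54, 585, 114]);
translate([1191, 66, 613]) cube([54, 585, 114]);


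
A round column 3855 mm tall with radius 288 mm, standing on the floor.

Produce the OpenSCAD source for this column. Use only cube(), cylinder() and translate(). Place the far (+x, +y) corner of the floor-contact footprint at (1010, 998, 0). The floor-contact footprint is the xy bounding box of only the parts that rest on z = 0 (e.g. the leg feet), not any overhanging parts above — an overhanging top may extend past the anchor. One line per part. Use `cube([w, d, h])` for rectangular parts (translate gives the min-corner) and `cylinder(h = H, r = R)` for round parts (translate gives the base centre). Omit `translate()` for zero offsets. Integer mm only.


translate([722, 710, 0]) cylinder(h = 3855, r = 288);


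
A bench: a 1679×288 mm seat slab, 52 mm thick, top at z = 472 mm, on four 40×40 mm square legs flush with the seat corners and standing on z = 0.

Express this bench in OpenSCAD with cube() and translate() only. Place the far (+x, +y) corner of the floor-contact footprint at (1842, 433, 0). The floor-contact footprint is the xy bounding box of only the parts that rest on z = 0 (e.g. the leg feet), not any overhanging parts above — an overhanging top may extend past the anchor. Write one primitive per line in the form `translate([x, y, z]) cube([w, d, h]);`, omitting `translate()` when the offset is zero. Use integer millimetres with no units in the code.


// leg_h = 472 − 52 = 420
translate([163, 145, 420]) cube([1679, 288, 52]);
translate([163, 145, 0]) cube([40, 40, 420]);
translate([163, 393, 0]) cube([40, 40, 420]);
translate([1802, 145, 0]) cube([40, 40, 420]);
translate([1802, 393, 0]) cube([40, 40, 420]);


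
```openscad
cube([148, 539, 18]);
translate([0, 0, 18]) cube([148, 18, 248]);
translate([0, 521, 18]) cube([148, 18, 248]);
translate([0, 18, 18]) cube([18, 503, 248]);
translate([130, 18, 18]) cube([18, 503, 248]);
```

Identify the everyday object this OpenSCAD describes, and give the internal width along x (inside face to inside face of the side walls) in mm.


An open box. The internal width is 112 mm.

A 148×539 base slab with four walls standing on it — an open box. The base is 148 mm wide and the walls are 18 mm thick, so the internal width is 148 − 2 × 18 = 112 mm.


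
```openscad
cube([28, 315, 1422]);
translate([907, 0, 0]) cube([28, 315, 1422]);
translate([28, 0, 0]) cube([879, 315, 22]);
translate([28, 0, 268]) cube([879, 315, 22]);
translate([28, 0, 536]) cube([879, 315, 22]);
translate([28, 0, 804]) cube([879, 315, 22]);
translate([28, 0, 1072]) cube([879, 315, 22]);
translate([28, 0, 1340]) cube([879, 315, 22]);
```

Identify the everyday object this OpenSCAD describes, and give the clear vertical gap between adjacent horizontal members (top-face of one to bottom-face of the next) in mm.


A bookshelf. The clear shelf gap is 246 mm.

Two tall side panels with 6 horizontal boards between them — a bookshelf. The first two shelf undersides are at z = 0 and z = 268; with shelf thickness 22, the clear gap is 268 − 0 − 22 = 246 mm.


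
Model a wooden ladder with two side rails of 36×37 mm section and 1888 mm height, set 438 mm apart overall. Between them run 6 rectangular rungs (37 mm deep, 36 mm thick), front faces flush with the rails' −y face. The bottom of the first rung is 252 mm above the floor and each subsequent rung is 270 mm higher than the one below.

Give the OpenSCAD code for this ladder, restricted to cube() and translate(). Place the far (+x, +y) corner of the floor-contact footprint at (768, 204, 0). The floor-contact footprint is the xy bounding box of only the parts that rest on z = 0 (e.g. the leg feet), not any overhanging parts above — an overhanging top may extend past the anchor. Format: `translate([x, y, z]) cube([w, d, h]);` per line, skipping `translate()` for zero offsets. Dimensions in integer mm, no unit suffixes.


translate([330, 167, 0]) cube([36, 37, 1888]);
translate([732, 167, 0]) cube([36, 37, 1888]);
translate([366, 167, 252]) cube([366, 37, 36]);
translate([366, 167, 522]) cube([366, 37, 36]);
translate([366, 167, 792]) cube([366, 37, 36]);
translate([366, 167, 1062]) cube([366, 37, 36]);
translate([366, 167, 1332]) cube([366, 37, 36]);
translate([366, 167, 1602]) cube([366, 37, 36]);


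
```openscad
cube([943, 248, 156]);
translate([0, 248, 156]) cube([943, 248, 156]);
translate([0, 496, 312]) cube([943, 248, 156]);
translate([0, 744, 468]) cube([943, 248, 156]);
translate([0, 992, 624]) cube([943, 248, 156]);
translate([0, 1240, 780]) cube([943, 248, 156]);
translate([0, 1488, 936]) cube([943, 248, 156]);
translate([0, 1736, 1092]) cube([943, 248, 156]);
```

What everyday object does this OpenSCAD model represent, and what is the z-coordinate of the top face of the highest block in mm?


A staircase. The total rise is 1248 mm.

8 identical blocks, each offset up and back from the previous — a staircase. Each step is 156 mm tall and there are 8 of them, so the total rise is 8 × 156 = 1248 mm.


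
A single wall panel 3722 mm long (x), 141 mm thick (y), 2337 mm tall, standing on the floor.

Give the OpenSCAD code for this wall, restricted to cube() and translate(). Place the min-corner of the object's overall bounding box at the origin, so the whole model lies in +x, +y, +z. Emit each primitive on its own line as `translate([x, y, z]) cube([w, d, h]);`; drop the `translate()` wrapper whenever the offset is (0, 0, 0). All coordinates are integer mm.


cube([3722, 141, 2337]);


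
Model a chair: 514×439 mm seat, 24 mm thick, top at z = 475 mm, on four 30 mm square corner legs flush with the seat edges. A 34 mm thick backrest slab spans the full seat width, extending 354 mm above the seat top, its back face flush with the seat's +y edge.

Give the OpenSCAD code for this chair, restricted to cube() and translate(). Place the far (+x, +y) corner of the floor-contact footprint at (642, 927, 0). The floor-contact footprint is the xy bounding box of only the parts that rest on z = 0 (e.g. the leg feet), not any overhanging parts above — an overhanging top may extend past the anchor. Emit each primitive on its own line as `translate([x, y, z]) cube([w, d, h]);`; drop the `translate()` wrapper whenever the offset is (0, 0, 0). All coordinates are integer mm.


// leg_h = 475 - 24 = 451
translate([128, 488, 451]) cube([514, 439, 24]);
translate([128, 488, 0]) cube([30, 30, 451]);
translate([612, 488, 0]) cube([30, 30, 451]);
translate([128, 897, 0]) cube([30, 30, 451]);
translate([612, 897, 0]) cube([30, 30, 451]);
translate([128, 893, 475]) cube([514, 34, 354]);


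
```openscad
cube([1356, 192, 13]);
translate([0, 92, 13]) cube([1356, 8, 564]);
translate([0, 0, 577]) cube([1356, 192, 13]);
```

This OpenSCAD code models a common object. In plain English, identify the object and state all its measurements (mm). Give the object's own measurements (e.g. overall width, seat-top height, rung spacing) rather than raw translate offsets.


An I-beam lying along x, 1356 mm long. Overall section height 590 mm. Two flanges 192 mm wide (y) and 13 mm thick, one on the floor and one at the top; a web 8 mm thick runs between them, centred on the flange width.


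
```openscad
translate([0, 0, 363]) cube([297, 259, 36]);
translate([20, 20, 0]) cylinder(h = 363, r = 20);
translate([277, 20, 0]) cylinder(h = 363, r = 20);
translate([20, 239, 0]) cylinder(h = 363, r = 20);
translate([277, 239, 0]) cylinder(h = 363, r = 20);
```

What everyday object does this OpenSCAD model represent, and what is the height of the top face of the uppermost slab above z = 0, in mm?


A stool. The seat height is 399 mm.

A 297×259×36 slab at z = 363 on four corner cylinders — a stool. The seat top is 363 + 36 = 399 mm.


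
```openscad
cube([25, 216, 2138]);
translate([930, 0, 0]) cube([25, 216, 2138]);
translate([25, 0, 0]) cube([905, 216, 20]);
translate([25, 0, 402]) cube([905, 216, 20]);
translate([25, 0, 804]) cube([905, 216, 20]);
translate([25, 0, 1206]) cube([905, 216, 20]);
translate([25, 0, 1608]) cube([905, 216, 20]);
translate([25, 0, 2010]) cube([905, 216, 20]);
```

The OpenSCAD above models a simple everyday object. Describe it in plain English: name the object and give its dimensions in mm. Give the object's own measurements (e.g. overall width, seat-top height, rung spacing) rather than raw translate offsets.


An open bookshelf. Two side panels, each 25 mm thick, 216 mm deep and 2138 mm tall, stand 955 mm apart (outside-to-outside). Between them sit 6 shelves, each 20 mm thick and 216 mm deep, spanning the full gap between the sides. The bottom shelf rests on the floor (its underside at z = 0) and the clear gap between one shelf's top and the next shelf's underside is 382 mm.


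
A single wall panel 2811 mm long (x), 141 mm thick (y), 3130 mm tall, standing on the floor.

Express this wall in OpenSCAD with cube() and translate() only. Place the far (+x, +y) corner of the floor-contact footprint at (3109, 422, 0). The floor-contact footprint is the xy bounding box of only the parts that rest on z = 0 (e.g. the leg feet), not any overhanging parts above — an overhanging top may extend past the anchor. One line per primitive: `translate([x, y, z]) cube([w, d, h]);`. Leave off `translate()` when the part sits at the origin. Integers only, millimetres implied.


translate([298, 281, 0]) cube([2811, 141, 3130]);


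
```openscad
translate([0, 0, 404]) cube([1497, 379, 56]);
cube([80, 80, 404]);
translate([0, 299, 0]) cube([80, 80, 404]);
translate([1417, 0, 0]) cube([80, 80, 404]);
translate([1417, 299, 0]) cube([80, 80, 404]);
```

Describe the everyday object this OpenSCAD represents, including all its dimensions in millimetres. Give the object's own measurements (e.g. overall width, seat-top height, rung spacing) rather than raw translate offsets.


A long wooden bench with a 1497 mm (x) × 379 mm (y) seat, 56 mm thick, its top surface 460 mm above the floor. Four 80 mm square legs at the seat corners, flush with the edges, run from z = 0 to the seat underside.


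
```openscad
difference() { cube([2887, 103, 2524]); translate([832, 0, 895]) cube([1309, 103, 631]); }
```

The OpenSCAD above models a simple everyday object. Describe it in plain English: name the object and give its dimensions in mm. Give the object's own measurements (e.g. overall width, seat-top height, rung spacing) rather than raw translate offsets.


A wall 2887 mm long (x), 103 mm thick (y), 2524 mm tall, with a rectangular window opening cut through it. The opening is 1309 mm wide and 631 mm tall; its sill is at z = 895 mm and its near (−x) edge is 832 mm from the wall's −x end. The opening passes through the full wall thickness.


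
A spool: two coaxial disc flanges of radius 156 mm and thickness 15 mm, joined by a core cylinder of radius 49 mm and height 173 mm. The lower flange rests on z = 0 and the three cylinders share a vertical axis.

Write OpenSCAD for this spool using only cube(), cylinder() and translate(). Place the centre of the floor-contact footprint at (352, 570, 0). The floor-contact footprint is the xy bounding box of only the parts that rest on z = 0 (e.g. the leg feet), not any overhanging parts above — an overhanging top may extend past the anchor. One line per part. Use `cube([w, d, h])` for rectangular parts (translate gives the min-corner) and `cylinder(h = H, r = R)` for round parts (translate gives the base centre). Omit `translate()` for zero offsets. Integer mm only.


translate([352, 570, 0]) cylinder(h = 15, r = 156);
translate([352, 570, 15]) cylinder(h = 173, r = 49);
translate([352, 570, 188]) cylinder(h = 15, r = 156);


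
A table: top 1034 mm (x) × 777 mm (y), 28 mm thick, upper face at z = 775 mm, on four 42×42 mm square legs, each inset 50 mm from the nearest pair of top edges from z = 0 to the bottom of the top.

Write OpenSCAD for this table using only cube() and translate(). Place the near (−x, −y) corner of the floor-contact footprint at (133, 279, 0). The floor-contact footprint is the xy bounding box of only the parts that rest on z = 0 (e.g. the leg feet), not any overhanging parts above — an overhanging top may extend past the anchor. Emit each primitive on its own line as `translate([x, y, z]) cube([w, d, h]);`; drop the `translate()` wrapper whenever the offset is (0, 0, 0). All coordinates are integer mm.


translate([83, 229, 747]) cube([1034, 777, 28]);
translate([133, 279, 0]) cube([42, 42, 747]);
translate([1025, 279, 0]) cube([42, 42, 747]);
translate([133, 914, 0]) cube([42, 42, 747]);
translate([1025, 914, 0]) cube([42, 42, 747]);
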